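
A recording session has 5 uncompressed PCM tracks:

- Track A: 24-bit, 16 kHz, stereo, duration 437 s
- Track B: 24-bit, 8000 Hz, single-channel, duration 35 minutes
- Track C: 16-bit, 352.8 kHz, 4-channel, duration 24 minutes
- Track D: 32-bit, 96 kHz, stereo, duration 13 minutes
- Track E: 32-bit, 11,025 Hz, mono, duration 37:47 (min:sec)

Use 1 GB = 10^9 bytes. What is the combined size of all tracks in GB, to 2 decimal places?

Track A: 16,000 × 437 × 3 × 2 = 41,952,000 bytes.
Track B: 35 minutes = 2,100 s; 8,000 × 2,100 × 3 × 1 = 50,400,000 bytes.
Track C: 24 minutes = 1,440 s; 352,800 × 1,440 × 2 × 4 = 4,064,256,000 bytes.
Track D: 13 minutes = 780 s; 96,000 × 780 × 4 × 2 = 599,040,000 bytes.
Track E: 37:47 (min:sec) = 2,267 s; 11,025 × 2,267 × 4 × 1 = 99,974,700 bytes.
Total = 4,855,622,700 bytes = 4.86 GB.

4.86 GB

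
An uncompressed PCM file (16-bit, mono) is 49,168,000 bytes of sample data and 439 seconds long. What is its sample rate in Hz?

56,000 Hz

Bytes = sample_rate × seconds × bytes_per_sample × channels.
sample_rate = 49,168,000 / (439 × 2 × 1) = 49,168,000 / 878 = 56,000 Hz.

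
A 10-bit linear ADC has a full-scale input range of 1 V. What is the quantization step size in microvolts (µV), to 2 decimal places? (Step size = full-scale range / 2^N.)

976.56 µV

1 V / 2^10 = 1 / 1,024 V = 976.56 µV.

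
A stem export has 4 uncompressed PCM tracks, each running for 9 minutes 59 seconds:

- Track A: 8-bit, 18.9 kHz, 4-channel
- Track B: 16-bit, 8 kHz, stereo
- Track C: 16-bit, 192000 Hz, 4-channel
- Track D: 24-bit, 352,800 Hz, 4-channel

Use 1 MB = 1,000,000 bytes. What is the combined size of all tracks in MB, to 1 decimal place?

3520.4 MB

9 minutes 59 seconds = 599 s.
Track A: 18,900 × 599 × 1 × 4 = 45,284,400 bytes.
Track B: 8,000 × 599 × 2 × 2 = 19,168,000 bytes.
Track C: 192,000 × 599 × 2 × 4 = 920,064,000 bytes.
Track D: 352,800 × 599 × 3 × 4 = 2,535,926,400 bytes.
Total = 3,520,442,800 bytes = 3520.4 MB.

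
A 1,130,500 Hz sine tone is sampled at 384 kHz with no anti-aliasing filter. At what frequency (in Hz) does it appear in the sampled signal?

21,500 Hz

Nyquist = 384,000/2 = 192,000 Hz; 1,130,500 Hz exceeds it.
Alias = |1,130,500 − 3×384,000| = |1,130,500 − 1,152,000| = 21,500 Hz.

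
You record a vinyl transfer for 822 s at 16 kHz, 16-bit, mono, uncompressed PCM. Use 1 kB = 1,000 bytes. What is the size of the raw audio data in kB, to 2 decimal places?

Bytes = 16,000 samples/s × 822 s × 2 bytes/sample × 1 ch = 26,304,000 bytes.
26,304,000 / 1,000 = 26304.00 kB.

26304.00 kB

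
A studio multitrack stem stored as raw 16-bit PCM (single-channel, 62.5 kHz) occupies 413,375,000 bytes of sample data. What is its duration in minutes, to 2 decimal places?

Byte rate = 62,500 × 2 × 1 = 125,000 bytes/s.
Duration = 413,375,000 / 125,000 = 3,307 s.
3,307 s / 60 = 55.12 minutes.

55.12 minutes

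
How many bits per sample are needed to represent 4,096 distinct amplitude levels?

log2(4,096) = 12.

12 bits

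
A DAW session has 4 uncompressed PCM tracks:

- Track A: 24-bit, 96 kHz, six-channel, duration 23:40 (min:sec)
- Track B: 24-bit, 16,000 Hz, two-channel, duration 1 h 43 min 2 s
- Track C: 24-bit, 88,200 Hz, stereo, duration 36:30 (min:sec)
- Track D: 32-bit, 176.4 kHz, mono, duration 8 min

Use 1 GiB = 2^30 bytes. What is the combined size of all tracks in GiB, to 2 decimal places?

4.23 GiB

Track A: 23:40 (min:sec) = 1,420 s; 96,000 × 1,420 × 3 × 6 = 2,453,760,000 bytes.
Track B: 1 h 43 min 2 s = 6,182 s; 16,000 × 6,182 × 3 × 2 = 593,472,000 bytes.
Track C: 36:30 (min:sec) = 2,190 s; 88,200 × 2,190 × 3 × 2 = 1,158,948,000 bytes.
Track D: 8 min = 480 s; 176,400 × 480 × 4 × 1 = 338,688,000 bytes.
Total = 4,544,868,000 bytes = 4.23 GiB.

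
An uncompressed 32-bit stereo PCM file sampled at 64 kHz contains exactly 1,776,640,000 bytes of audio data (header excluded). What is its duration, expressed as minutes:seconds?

Byte rate = 64,000 × 4 × 2 = 512,000 bytes/s.
Duration = 1,776,640,000 / 512,000 = 3,470 s.
3,470 s = 57:50.

57:50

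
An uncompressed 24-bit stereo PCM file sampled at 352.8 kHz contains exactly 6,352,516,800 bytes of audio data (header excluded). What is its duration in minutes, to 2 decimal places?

50.02 minutes

Byte rate = 352,800 × 3 × 2 = 2,116,800 bytes/s.
Duration = 6,352,516,800 / 2,116,800 = 3,001 s.
3,001 s / 60 = 50.02 minutes.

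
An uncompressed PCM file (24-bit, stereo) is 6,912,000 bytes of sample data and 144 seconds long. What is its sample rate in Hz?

Bytes = sample_rate × seconds × bytes_per_sample × channels.
sample_rate = 6,912,000 / (144 × 3 × 2) = 6,912,000 / 864 = 8,000 Hz.

8,000 Hz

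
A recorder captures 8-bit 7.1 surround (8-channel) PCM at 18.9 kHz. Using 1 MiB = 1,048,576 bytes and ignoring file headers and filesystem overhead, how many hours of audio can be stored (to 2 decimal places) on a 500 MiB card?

Uncompressed byte rate = 18,900 × 1 × 8 = 151,200 bytes/s.
Capacity = 500 × 1,048,576 = 524,288,000 bytes.
524,288,000 / 151,200 ≈ 3467.51 s → 0.96 hours.

0.96 hours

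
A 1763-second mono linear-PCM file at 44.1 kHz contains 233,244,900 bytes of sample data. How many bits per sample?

24 bits

Bytes per sample = 233,244,900 / (44,100 × 1,763 × 1) = 233,244,900 / 77,748,300 = 3.
Bit depth = 3 × 8 = 24 bits.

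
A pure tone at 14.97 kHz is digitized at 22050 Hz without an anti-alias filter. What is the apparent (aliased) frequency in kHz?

7.08 kHz

Nyquist = 22,050/2 = 11,025 Hz; 14,970 Hz exceeds it.
Alias = |14,970 − 1×22,050| = |14,970 − 22,050| = 7,080 Hz = 7.08 kHz.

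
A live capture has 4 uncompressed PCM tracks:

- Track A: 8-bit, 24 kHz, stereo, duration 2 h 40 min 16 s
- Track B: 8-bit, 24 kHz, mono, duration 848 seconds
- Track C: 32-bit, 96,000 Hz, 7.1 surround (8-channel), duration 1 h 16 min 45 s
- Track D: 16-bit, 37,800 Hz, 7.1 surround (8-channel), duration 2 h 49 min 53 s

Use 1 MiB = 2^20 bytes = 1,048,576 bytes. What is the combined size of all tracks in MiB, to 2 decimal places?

Track A: 2 h 40 min 16 s = 9,616 s; 24,000 × 9,616 × 1 × 2 = 461,568,000 bytes.
Track B: 24,000 × 848 × 1 × 1 = 20,352,000 bytes.
Track C: 1 h 16 min 45 s = 4,605 s; 96,000 × 4,605 × 4 × 8 = 14,146,560,000 bytes.
Track D: 2 h 49 min 53 s = 10,193 s; 37,800 × 10,193 × 2 × 8 = 6,164,726,400 bytes.
Total = 20,793,206,400 bytes = 19829.95 MiB.

19829.95 MiB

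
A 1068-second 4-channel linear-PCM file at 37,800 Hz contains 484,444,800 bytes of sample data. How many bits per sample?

24 bits

Bytes per sample = 484,444,800 / (37,800 × 1,068 × 4) = 484,444,800 / 161,481,600 = 3.
Bit depth = 3 × 8 = 24 bits.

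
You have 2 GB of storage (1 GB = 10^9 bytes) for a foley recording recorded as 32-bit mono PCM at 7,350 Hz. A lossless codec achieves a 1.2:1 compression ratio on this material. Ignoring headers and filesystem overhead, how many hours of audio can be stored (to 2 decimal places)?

Uncompressed byte rate = 7,350 × 4 × 1 = 29,400 bytes/s.
After 1.2:1 compression, effective rate ≈ 24500 bytes/s.
Capacity = 2 × 1,000,000,000 = 2,000,000,000 bytes.
2,000,000,000 / effective rate ≈ 81632.65 s → 22.68 hours.

22.68 hours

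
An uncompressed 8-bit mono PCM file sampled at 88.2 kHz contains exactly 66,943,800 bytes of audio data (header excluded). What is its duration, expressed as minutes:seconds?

12:39

Byte rate = 88,200 × 1 × 1 = 88,200 bytes/s.
Duration = 66,943,800 / 88,200 = 759 s.
759 s = 12:39.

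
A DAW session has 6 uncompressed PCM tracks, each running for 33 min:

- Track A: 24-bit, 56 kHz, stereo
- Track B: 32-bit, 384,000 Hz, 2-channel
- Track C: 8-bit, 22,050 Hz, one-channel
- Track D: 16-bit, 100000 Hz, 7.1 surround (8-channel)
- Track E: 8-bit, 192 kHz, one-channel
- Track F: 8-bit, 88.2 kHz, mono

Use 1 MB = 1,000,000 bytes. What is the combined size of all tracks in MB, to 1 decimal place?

10514.3 MB

33 min = 1,980 s.
Track A: 56,000 × 1,980 × 3 × 2 = 665,280,000 bytes.
Track B: 384,000 × 1,980 × 4 × 2 = 6,082,560,000 bytes.
Track C: 22,050 × 1,980 × 1 × 1 = 43,659,000 bytes.
Track D: 100,000 × 1,980 × 2 × 8 = 3,168,000,000 bytes.
Track E: 192,000 × 1,980 × 1 × 1 = 380,160,000 bytes.
Track F: 88,200 × 1,980 × 1 × 1 = 174,636,000 bytes.
Total = 10,514,295,000 bytes = 10514.3 MB.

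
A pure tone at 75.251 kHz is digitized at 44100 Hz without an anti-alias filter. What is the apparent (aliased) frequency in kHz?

Nyquist = 44,100/2 = 22,050 Hz; 75,251 Hz exceeds it.
Alias = |75,251 − 2×44,100| = |75,251 − 88,200| = 12,949 Hz = 12.949 kHz.

12.949 kHz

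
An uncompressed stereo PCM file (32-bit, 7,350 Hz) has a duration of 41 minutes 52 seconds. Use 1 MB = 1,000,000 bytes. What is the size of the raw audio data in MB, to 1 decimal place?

Duration = 41 minutes 52 seconds = 2,512 s.
Bytes = 7,350 samples/s × 2,512 s × 4 bytes/sample × 2 ch = 147,705,600 bytes.
147,705,600 / 1,000,000 = 147.7 MB.

147.7 MB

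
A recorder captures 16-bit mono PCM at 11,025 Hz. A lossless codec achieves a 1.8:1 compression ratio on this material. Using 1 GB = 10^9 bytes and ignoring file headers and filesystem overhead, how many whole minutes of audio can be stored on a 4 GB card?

Uncompressed byte rate = 11,025 × 2 × 1 = 22,050 bytes/s.
After 1.8:1 compression, effective rate ≈ 12250 bytes/s.
Capacity = 4 × 1,000,000,000 = 4,000,000,000 bytes.
4,000,000,000 / effective rate ≈ 326530.61 s → 5,442 minutes.

5,442 minutes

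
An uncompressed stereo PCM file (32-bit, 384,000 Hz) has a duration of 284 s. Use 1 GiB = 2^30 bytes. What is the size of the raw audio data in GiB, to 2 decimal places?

Bytes = 384,000 samples/s × 284 s × 4 bytes/sample × 2 ch = 872,448,000 bytes.
872,448,000 / 1,073,741,824 = 0.81 GiB.

0.81 GiB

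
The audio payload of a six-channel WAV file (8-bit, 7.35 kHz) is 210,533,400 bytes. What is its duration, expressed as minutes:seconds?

79:34

Byte rate = 7,350 × 1 × 6 = 44,100 bytes/s.
Duration = 210,533,400 / 44,100 = 4,774 s.
4,774 s = 79:34.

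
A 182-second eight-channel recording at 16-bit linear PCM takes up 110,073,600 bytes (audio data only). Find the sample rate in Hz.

Bytes = sample_rate × seconds × bytes_per_sample × channels.
sample_rate = 110,073,600 / (182 × 2 × 8) = 110,073,600 / 2,912 = 37,800 Hz.

37,800 Hz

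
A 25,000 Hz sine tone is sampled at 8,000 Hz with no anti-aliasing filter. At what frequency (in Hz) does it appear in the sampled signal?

Nyquist = 8,000/2 = 4,000 Hz; 25,000 Hz exceeds it.
Alias = |25,000 − 3×8,000| = |25,000 − 24,000| = 1,000 Hz.

1,000 Hz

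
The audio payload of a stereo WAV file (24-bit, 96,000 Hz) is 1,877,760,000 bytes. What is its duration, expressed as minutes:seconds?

Byte rate = 96,000 × 3 × 2 = 576,000 bytes/s.
Duration = 1,877,760,000 / 576,000 = 3,260 s.
3,260 s = 54:20.

54:20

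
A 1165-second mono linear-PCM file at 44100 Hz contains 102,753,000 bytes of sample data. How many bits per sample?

Bytes per sample = 102,753,000 / (44,100 × 1,165 × 1) = 102,753,000 / 51,376,500 = 2.
Bit depth = 2 × 8 = 16 bits.

16 bits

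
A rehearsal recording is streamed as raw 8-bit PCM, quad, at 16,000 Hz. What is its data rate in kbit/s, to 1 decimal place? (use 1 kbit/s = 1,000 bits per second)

512.0 kbit/s

Bit rate = 16,000 × 8 × 4 = 512,000 bits/s.
= 512.0 kbit/s.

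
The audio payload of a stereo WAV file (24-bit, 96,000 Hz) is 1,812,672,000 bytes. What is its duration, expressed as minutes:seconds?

52:27

Byte rate = 96,000 × 3 × 2 = 576,000 bytes/s.
Duration = 1,812,672,000 / 576,000 = 3,147 s.
3,147 s = 52:27.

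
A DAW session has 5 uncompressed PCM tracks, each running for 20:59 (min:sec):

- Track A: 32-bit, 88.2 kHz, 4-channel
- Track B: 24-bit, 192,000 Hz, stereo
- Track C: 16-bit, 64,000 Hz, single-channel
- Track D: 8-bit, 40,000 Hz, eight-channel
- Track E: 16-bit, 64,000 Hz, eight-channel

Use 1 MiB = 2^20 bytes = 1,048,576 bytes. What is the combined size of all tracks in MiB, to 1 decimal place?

20:59 (min:sec) = 1,259 s.
Track A: 88,200 × 1,259 × 4 × 4 = 1,776,700,800 bytes.
Track B: 192,000 × 1,259 × 3 × 2 = 1,450,368,000 bytes.
Track C: 64,000 × 1,259 × 2 × 1 = 161,152,000 bytes.
Track D: 40,000 × 1,259 × 1 × 8 = 402,880,000 bytes.
Track E: 64,000 × 1,259 × 2 × 8 = 1,289,216,000 bytes.
Total = 5,080,316,800 bytes = 4845.0 MiB.

4845.0 MiB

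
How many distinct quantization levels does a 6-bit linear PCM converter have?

64 levels

2^6 = 64.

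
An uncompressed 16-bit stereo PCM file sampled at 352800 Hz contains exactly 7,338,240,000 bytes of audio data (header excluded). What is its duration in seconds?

5,200 seconds

Byte rate = 352,800 × 2 × 2 = 1,411,200 bytes/s.
Duration = 7,338,240,000 / 1,411,200 = 5,200 s.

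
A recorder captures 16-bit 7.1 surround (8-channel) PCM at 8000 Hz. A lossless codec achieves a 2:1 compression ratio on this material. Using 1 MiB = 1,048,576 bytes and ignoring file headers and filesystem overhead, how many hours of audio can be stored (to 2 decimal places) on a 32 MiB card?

0.15 hours

Uncompressed byte rate = 8,000 × 2 × 8 = 128,000 bytes/s.
After 2:1 compression, effective rate ≈ 64000 bytes/s.
Capacity = 32 × 1,048,576 = 33,554,432 bytes.
33,554,432 / effective rate ≈ 524.29 s → 0.15 hours.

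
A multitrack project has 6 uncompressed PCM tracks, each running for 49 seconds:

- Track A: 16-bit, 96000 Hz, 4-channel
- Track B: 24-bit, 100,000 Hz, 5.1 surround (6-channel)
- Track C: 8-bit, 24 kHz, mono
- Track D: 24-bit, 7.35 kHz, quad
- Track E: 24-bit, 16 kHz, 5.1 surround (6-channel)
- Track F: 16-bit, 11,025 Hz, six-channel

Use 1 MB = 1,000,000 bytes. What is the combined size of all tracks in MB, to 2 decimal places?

151.92 MB

Track A: 96,000 × 49 × 2 × 4 = 37,632,000 bytes.
Track B: 100,000 × 49 × 3 × 6 = 88,200,000 bytes.
Track C: 24,000 × 49 × 1 × 1 = 1,176,000 bytes.
Track D: 7,350 × 49 × 3 × 4 = 4,321,800 bytes.
Track E: 16,000 × 49 × 3 × 6 = 14,112,000 bytes.
Track F: 11,025 × 49 × 2 × 6 = 6,482,700 bytes.
Total = 151,924,500 bytes = 151.92 MB.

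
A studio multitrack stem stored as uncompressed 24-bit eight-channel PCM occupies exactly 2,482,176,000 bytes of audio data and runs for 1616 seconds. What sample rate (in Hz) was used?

Bytes = sample_rate × seconds × bytes_per_sample × channels.
sample_rate = 2,482,176,000 / (1,616 × 3 × 8) = 2,482,176,000 / 38,784 = 64,000 Hz.

64,000 Hz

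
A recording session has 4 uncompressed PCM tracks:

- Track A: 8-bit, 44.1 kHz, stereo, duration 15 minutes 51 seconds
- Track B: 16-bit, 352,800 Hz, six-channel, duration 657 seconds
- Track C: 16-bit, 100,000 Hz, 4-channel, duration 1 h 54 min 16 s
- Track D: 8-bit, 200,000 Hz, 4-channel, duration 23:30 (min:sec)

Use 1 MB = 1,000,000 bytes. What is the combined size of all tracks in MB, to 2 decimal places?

9478.15 MB

Track A: 15 minutes 51 seconds = 951 s; 44,100 × 951 × 1 × 2 = 83,878,200 bytes.
Track B: 352,800 × 657 × 2 × 6 = 2,781,475,200 bytes.
Track C: 1 h 54 min 16 s = 6,856 s; 100,000 × 6,856 × 2 × 4 = 5,484,800,000 bytes.
Track D: 23:30 (min:sec) = 1,410 s; 200,000 × 1,410 × 1 × 4 = 1,128,000,000 bytes.
Total = 9,478,153,400 bytes = 9478.15 MB.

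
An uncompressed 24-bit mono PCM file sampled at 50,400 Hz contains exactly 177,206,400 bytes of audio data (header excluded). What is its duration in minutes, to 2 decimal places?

Byte rate = 50,400 × 3 × 1 = 151,200 bytes/s.
Duration = 177,206,400 / 151,200 = 1,172 s.
1,172 s / 60 = 19.53 minutes.

19.53 minutes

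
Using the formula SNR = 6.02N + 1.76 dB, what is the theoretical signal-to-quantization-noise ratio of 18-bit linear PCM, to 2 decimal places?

6.02 × 18 + 1.76 = 110.12 dB.

110.12 dB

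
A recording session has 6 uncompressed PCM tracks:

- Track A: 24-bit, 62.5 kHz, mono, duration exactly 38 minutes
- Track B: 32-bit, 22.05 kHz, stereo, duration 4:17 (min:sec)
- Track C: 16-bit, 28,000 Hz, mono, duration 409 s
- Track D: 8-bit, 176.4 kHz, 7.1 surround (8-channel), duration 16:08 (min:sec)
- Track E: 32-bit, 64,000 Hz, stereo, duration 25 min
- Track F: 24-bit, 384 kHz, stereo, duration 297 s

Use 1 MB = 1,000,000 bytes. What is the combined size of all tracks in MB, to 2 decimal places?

Track A: exactly 38 minutes = 2,280 s; 62,500 × 2,280 × 3 × 1 = 427,500,000 bytes.
Track B: 4:17 (min:sec) = 257 s; 22,050 × 257 × 4 × 2 = 45,334,800 bytes.
Track C: 28,000 × 409 × 2 × 1 = 22,904,000 bytes.
Track D: 16:08 (min:sec) = 968 s; 176,400 × 968 × 1 × 8 = 1,366,041,600 bytes.
Track E: 25 min = 1,500 s; 64,000 × 1,500 × 4 × 2 = 768,000,000 bytes.
Track F: 384,000 × 297 × 3 × 2 = 684,288,000 bytes.
Total = 3,314,068,400 bytes = 3314.07 MB.

3314.07 MB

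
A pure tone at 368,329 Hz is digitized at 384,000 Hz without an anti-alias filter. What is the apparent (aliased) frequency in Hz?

Nyquist = 384,000/2 = 192,000 Hz; 368,329 Hz exceeds it.
Alias = |368,329 − 1×384,000| = |368,329 − 384,000| = 15,671 Hz.

15,671 Hz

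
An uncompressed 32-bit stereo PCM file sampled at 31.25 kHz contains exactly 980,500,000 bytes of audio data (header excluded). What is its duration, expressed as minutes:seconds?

65:22

Byte rate = 31,250 × 4 × 2 = 250,000 bytes/s.
Duration = 980,500,000 / 250,000 = 3,922 s.
3,922 s = 65:22.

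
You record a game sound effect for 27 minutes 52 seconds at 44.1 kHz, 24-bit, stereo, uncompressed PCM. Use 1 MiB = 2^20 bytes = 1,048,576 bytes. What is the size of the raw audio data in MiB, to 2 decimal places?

421.92 MiB

Duration = 27 minutes 52 seconds = 1,672 s.
Bytes = 44,100 samples/s × 1,672 s × 3 bytes/sample × 2 ch = 442,411,200 bytes.
442,411,200 / 1,048,576 = 421.92 MiB.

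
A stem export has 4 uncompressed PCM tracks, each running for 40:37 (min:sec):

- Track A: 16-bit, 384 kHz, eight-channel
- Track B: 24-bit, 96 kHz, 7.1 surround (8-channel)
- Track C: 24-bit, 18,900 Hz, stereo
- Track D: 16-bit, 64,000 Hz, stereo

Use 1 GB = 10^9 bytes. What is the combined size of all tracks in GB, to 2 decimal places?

40:37 (min:sec) = 2,437 s.
Track A: 384,000 × 2,437 × 2 × 8 = 14,972,928,000 bytes.
Track B: 96,000 × 2,437 × 3 × 8 = 5,614,848,000 bytes.
Track C: 18,900 × 2,437 × 3 × 2 = 276,355,800 bytes.
Track D: 64,000 × 2,437 × 2 × 2 = 623,872,000 bytes.
Total = 21,488,003,800 bytes = 21.49 GB.

21.49 GB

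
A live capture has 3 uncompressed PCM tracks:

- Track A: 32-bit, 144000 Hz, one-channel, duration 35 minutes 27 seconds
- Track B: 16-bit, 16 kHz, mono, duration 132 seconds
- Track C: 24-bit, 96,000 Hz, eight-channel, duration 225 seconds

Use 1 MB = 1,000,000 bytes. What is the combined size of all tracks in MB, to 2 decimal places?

1747.78 MB

Track A: 35 minutes 27 seconds = 2,127 s; 144,000 × 2,127 × 4 × 1 = 1,225,152,000 bytes.
Track B: 16,000 × 132 × 2 × 1 = 4,224,000 bytes.
Track C: 96,000 × 225 × 3 × 8 = 518,400,000 bytes.
Total = 1,747,776,000 bytes = 1747.78 MB.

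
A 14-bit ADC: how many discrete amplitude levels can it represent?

2^14 = 16,384.

16,384 levels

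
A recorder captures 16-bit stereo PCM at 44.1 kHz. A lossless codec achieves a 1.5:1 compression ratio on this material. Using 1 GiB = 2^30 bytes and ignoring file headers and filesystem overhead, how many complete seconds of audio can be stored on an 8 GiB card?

Uncompressed byte rate = 44,100 × 2 × 2 = 176,400 bytes/s.
After 1.5:1 compression, effective rate ≈ 117600 bytes/s.
Capacity = 8 × 1,073,741,824 = 8,589,934,592 bytes.
8,589,934,592 / effective rate ≈ 73043.66 s → 73,043 seconds.

73,043 seconds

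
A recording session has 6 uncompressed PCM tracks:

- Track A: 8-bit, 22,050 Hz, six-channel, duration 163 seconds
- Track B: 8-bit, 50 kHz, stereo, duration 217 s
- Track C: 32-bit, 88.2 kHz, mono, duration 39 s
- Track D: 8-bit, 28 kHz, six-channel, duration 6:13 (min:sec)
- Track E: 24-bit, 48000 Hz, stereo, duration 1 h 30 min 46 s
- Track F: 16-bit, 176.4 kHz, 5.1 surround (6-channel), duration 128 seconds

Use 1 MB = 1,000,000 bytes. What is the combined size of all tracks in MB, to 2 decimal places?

Track A: 22,050 × 163 × 1 × 6 = 21,564,900 bytes.
Track B: 50,000 × 217 × 1 × 2 = 21,700,000 bytes.
Track C: 88,200 × 39 × 4 × 1 = 13,759,200 bytes.
Track D: 6:13 (min:sec) = 373 s; 28,000 × 373 × 1 × 6 = 62,664,000 bytes.
Track E: 1 h 30 min 46 s = 5,446 s; 48,000 × 5,446 × 3 × 2 = 1,568,448,000 bytes.
Track F: 176,400 × 128 × 2 × 6 = 270,950,400 bytes.
Total = 1,959,086,500 bytes = 1959.09 MB.

1959.09 MB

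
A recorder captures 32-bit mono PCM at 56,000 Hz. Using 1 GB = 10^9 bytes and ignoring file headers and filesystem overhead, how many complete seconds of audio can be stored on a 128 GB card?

571,428 seconds

Uncompressed byte rate = 56,000 × 4 × 1 = 224,000 bytes/s.
Capacity = 128 × 1,000,000,000 = 128,000,000,000 bytes.
128,000,000,000 / 224,000 ≈ 571428.57 s → 571,428 seconds.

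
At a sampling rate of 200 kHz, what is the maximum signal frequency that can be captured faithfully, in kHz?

Nyquist frequency = sample rate / 2 = 200,000 / 2 = 100 kHz.

100 kHz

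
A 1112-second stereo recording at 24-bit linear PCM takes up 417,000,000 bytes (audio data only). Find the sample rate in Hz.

62,500 Hz

Bytes = sample_rate × seconds × bytes_per_sample × channels.
sample_rate = 417,000,000 / (1,112 × 3 × 2) = 417,000,000 / 6,672 = 62,500 Hz.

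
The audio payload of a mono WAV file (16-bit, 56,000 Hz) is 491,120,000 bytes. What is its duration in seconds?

Byte rate = 56,000 × 2 × 1 = 112,000 bytes/s.
Duration = 491,120,000 / 112,000 = 4,385 s.

4,385 seconds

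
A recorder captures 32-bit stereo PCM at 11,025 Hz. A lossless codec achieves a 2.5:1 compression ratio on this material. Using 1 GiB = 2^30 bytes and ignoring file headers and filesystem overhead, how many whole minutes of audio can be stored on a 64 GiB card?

32,463 minutes

Uncompressed byte rate = 11,025 × 4 × 2 = 88,200 bytes/s.
After 2.5:1 compression, effective rate ≈ 35280 bytes/s.
Capacity = 64 × 1,073,741,824 = 68,719,476,736 bytes.
68,719,476,736 / effective rate ≈ 1947830.97 s → 32,463 minutes.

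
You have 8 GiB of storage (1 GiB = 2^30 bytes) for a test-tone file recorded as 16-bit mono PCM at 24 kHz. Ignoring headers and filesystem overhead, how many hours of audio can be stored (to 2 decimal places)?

49.71 hours

Uncompressed byte rate = 24,000 × 2 × 1 = 48,000 bytes/s.
Capacity = 8 × 1,073,741,824 = 8,589,934,592 bytes.
8,589,934,592 / 48,000 ≈ 178956.97 s → 49.71 hours.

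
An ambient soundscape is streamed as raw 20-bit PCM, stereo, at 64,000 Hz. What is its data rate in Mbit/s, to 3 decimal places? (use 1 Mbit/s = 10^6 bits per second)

Bit rate = 64,000 × 20 × 2 = 2,560,000 bits/s.
= 2.560 Mbit/s.

2.560 Mbit/s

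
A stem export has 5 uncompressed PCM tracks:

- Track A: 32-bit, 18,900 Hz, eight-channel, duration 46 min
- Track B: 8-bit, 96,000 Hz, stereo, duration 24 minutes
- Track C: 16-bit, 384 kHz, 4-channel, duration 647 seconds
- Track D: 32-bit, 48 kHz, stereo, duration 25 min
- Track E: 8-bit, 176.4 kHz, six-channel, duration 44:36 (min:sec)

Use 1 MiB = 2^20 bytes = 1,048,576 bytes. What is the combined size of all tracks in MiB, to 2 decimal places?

Track A: 46 min = 2,760 s; 18,900 × 2,760 × 4 × 8 = 1,669,248,000 bytes.
Track B: 24 minutes = 1,440 s; 96,000 × 1,440 × 1 × 2 = 276,480,000 bytes.
Track C: 384,000 × 647 × 2 × 4 = 1,987,584,000 bytes.
Track D: 25 min = 1,500 s; 48,000 × 1,500 × 4 × 2 = 576,000,000 bytes.
Track E: 44:36 (min:sec) = 2,676 s; 176,400 × 2,676 × 1 × 6 = 2,832,278,400 bytes.
Total = 7,341,590,400 bytes = 7001.49 MiB.

7001.49 MiB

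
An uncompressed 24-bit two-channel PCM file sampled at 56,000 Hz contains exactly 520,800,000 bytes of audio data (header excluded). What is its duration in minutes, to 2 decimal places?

Byte rate = 56,000 × 3 × 2 = 336,000 bytes/s.
Duration = 520,800,000 / 336,000 = 1,550 s.
1,550 s / 60 = 25.83 minutes.

25.83 minutes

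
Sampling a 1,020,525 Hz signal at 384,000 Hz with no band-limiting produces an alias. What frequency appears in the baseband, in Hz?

Nyquist = 384,000/2 = 192,000 Hz; 1,020,525 Hz exceeds it.
Alias = |1,020,525 − 3×384,000| = |1,020,525 − 1,152,000| = 131,475 Hz.

131,475 Hz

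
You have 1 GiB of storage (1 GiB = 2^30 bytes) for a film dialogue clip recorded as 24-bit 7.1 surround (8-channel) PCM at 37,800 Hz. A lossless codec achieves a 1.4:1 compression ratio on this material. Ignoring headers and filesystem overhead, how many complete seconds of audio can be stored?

1,657 seconds

Uncompressed byte rate = 37,800 × 3 × 8 = 907,200 bytes/s.
After 1.4:1 compression, effective rate ≈ 648000 bytes/s.
Capacity = 1 × 1,073,741,824 = 1,073,741,824 bytes.
1,073,741,824 / effective rate ≈ 1657.01 s → 1,657 seconds.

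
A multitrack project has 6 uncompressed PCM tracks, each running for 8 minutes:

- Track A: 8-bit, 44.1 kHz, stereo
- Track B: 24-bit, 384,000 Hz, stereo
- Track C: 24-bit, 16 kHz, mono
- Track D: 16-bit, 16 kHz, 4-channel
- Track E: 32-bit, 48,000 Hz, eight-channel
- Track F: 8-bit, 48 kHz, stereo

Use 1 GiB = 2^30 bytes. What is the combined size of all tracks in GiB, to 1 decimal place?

8 minutes = 480 s.
Track A: 44,100 × 480 × 1 × 2 = 42,336,000 bytes.
Track B: 384,000 × 480 × 3 × 2 = 1,105,920,000 bytes.
Track C: 16,000 × 480 × 3 × 1 = 23,040,000 bytes.
Track D: 16,000 × 480 × 2 × 4 = 61,440,000 bytes.
Track E: 48,000 × 480 × 4 × 8 = 737,280,000 bytes.
Track F: 48,000 × 480 × 1 × 2 = 46,080,000 bytes.
Total = 2,016,096,000 bytes = 1.9 GiB.

1.9 GiB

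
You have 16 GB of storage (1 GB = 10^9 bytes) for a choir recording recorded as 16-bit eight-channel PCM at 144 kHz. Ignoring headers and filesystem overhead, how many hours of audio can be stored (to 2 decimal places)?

1.93 hours

Uncompressed byte rate = 144,000 × 2 × 8 = 2,304,000 bytes/s.
Capacity = 16 × 1,000,000,000 = 16,000,000,000 bytes.
16,000,000,000 / 2,304,000 ≈ 6944.44 s → 1.93 hours.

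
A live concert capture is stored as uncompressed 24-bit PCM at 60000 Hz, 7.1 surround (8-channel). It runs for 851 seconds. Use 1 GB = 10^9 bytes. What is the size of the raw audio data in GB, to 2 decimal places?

Bytes = 60,000 samples/s × 851 s × 3 bytes/sample × 8 ch = 1,225,440,000 bytes.
1,225,440,000 / 1,000,000,000 = 1.23 GB.

1.23 GB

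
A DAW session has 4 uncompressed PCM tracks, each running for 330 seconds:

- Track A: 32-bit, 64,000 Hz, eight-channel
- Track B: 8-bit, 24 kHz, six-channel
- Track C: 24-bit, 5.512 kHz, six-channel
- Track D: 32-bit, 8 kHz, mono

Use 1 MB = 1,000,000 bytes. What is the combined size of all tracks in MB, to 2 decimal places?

Track A: 64,000 × 330 × 4 × 8 = 675,840,000 bytes.
Track B: 24,000 × 330 × 1 × 6 = 47,520,000 bytes.
Track C: 5,512 × 330 × 3 × 6 = 32,741,280 bytes.
Track D: 8,000 × 330 × 4 × 1 = 10,560,000 bytes.
Total = 766,661,280 bytes = 766.66 MB.

766.66 MB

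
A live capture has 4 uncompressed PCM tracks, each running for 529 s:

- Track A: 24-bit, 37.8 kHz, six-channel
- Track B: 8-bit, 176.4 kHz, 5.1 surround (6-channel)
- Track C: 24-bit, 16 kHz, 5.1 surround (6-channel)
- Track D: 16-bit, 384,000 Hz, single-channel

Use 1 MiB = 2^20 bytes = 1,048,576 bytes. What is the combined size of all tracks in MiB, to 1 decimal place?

Track A: 37,800 × 529 × 3 × 6 = 359,931,600 bytes.
Track B: 176,400 × 529 × 1 × 6 = 559,893,600 bytes.
Track C: 16,000 × 529 × 3 × 6 = 152,352,000 bytes.
Track D: 384,000 × 529 × 2 × 1 = 406,272,000 bytes.
Total = 1,478,449,200 bytes = 1410.0 MiB.

1410.0 MiB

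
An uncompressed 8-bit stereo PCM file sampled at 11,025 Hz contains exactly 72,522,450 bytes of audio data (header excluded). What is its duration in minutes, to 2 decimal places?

54.82 minutes

Byte rate = 11,025 × 1 × 2 = 22,050 bytes/s.
Duration = 72,522,450 / 22,050 = 3,289 s.
3,289 s / 60 = 54.82 minutes.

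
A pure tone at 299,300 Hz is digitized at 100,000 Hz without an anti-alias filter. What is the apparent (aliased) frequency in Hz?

Nyquist = 100,000/2 = 50,000 Hz; 299,300 Hz exceeds it.
Alias = |299,300 − 3×100,000| = |299,300 − 300,000| = 700 Hz.

700 Hz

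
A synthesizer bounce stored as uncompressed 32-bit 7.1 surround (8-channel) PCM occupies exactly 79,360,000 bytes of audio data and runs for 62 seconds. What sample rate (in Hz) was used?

40,000 Hz

Bytes = sample_rate × seconds × bytes_per_sample × channels.
sample_rate = 79,360,000 / (62 × 4 × 8) = 79,360,000 / 1,984 = 40,000 Hz.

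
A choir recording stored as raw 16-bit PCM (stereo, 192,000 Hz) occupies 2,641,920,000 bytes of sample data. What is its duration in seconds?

3,440 seconds

Byte rate = 192,000 × 2 × 2 = 768,000 bytes/s.
Duration = 2,641,920,000 / 768,000 = 3,440 s.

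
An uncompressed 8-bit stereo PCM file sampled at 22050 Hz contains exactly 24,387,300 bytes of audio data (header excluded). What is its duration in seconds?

553 seconds

Byte rate = 22,050 × 1 × 2 = 44,100 bytes/s.
Duration = 24,387,300 / 44,100 = 553 s.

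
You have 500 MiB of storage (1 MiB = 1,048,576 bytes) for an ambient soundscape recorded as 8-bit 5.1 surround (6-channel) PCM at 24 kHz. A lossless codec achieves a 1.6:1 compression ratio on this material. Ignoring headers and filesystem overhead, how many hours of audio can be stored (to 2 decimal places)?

Uncompressed byte rate = 24,000 × 1 × 6 = 144,000 bytes/s.
After 1.6:1 compression, effective rate ≈ 90000 bytes/s.
Capacity = 500 × 1,048,576 = 524,288,000 bytes.
524,288,000 / effective rate ≈ 5825.42 s → 1.62 hours.

1.62 hours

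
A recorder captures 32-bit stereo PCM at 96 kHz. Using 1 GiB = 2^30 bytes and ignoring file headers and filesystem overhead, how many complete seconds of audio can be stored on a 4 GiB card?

Uncompressed byte rate = 96,000 × 4 × 2 = 768,000 bytes/s.
Capacity = 4 × 1,073,741,824 = 4,294,967,296 bytes.
4,294,967,296 / 768,000 ≈ 5592.41 s → 5,592 seconds.

5,592 seconds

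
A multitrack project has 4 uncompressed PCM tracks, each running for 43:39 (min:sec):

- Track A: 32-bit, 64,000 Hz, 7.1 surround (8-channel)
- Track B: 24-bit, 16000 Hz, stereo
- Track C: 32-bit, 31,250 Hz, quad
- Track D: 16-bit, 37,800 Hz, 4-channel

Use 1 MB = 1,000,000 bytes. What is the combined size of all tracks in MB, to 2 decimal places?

7716.62 MB

43:39 (min:sec) = 2,619 s.
Track A: 64,000 × 2,619 × 4 × 8 = 5,363,712,000 bytes.
Track B: 16,000 × 2,619 × 3 × 2 = 251,424,000 bytes.
Track C: 31,250 × 2,619 × 4 × 4 = 1,309,500,000 bytes.
Track D: 37,800 × 2,619 × 2 × 4 = 791,985,600 bytes.
Total = 7,716,621,600 bytes = 7716.62 MB.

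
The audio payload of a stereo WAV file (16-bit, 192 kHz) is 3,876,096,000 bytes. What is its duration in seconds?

Byte rate = 192,000 × 2 × 2 = 768,000 bytes/s.
Duration = 3,876,096,000 / 768,000 = 5,047 s.

5,047 seconds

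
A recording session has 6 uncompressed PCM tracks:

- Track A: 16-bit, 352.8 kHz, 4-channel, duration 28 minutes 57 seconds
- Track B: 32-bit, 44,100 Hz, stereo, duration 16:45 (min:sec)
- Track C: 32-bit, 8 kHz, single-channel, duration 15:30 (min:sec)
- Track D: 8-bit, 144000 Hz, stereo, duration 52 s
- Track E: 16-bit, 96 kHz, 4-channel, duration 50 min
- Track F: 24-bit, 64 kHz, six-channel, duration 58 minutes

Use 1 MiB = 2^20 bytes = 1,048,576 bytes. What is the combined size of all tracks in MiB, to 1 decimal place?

Track A: 28 minutes 57 seconds = 1,737 s; 352,800 × 1,737 × 2 × 4 = 4,902,508,800 bytes.
Track B: 16:45 (min:sec) = 1,005 s; 44,100 × 1,005 × 4 × 2 = 354,564,000 bytes.
Track C: 15:30 (min:sec) = 930 s; 8,000 × 930 × 4 × 1 = 29,760,000 bytes.
Track D: 144,000 × 52 × 1 × 2 = 14,976,000 bytes.
Track E: 50 min = 3,000 s; 96,000 × 3,000 × 2 × 4 = 2,304,000,000 bytes.
Track F: 58 minutes = 3,480 s; 64,000 × 3,480 × 3 × 6 = 4,008,960,000 bytes.
Total = 11,614,768,800 bytes = 11076.7 MiB.

11076.7 MiB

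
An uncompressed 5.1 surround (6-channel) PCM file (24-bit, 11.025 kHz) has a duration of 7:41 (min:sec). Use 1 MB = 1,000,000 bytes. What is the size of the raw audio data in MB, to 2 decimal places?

91.49 MB

Duration = 7:41 (min:sec) = 461 s.
Bytes = 11,025 samples/s × 461 s × 3 bytes/sample × 6 ch = 91,485,450 bytes.
91,485,450 / 1,000,000 = 91.49 MB.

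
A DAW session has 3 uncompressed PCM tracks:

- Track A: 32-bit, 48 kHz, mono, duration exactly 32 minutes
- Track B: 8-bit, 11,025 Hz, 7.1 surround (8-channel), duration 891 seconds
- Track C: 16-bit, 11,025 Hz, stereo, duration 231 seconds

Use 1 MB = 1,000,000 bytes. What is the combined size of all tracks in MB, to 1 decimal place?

457.4 MB

Track A: exactly 32 minutes = 1,920 s; 48,000 × 1,920 × 4 × 1 = 368,640,000 bytes.
Track B: 11,025 × 891 × 1 × 8 = 78,586,200 bytes.
Track C: 11,025 × 231 × 2 × 2 = 10,187,100 bytes.
Total = 457,413,300 bytes = 457.4 MB.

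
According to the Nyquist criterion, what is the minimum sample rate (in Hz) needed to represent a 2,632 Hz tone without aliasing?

Minimum sample rate = 2 × 2,632 Hz = 5,264 Hz.

5,264 Hz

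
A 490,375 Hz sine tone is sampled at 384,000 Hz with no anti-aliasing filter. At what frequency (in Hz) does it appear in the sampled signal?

Nyquist = 384,000/2 = 192,000 Hz; 490,375 Hz exceeds it.
Alias = |490,375 − 1×384,000| = |490,375 − 384,000| = 106,375 Hz.

106,375 Hz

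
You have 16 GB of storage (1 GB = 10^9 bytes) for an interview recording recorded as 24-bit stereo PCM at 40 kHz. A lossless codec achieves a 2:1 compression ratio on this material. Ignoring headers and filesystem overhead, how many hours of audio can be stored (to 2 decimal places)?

37.04 hours

Uncompressed byte rate = 40,000 × 3 × 2 = 240,000 bytes/s.
After 2:1 compression, effective rate ≈ 120000 bytes/s.
Capacity = 16 × 1,000,000,000 = 16,000,000,000 bytes.
16,000,000,000 / effective rate ≈ 133333.33 s → 37.04 hours.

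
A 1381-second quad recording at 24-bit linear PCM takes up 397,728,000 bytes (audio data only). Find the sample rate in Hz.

24,000 Hz

Bytes = sample_rate × seconds × bytes_per_sample × channels.
sample_rate = 397,728,000 / (1,381 × 3 × 4) = 397,728,000 / 16,572 = 24,000 Hz.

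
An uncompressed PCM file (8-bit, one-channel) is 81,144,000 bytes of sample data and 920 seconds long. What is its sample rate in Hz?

88,200 Hz

Bytes = sample_rate × seconds × bytes_per_sample × channels.
sample_rate = 81,144,000 / (920 × 1 × 1) = 81,144,000 / 920 = 88,200 Hz.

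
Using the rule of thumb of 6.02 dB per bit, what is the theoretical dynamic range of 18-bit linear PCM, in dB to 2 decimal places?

108.36 dB

18 × 6.02 = 108.36 dB.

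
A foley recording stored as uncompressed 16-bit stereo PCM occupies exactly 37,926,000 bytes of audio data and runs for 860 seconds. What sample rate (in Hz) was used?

11,025 Hz

Bytes = sample_rate × seconds × bytes_per_sample × channels.
sample_rate = 37,926,000 / (860 × 2 × 2) = 37,926,000 / 3,440 = 11,025 Hz.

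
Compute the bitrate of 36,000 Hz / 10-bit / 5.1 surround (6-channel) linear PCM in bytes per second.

Bit rate = 36,000 × 10 × 6 = 2,160,000 bits/s.
2,160,000 / 8 = 270,000 bytes/s.

270,000 bytes/s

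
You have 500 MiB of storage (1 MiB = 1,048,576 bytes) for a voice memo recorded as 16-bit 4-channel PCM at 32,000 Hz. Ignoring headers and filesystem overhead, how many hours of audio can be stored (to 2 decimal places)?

Uncompressed byte rate = 32,000 × 2 × 4 = 256,000 bytes/s.
Capacity = 500 × 1,048,576 = 524,288,000 bytes.
524,288,000 / 256,000 ≈ 2048 s → 0.57 hours.

0.57 hours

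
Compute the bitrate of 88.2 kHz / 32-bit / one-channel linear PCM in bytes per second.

352,800 bytes/s

Bit rate = 88,200 × 32 × 1 = 2,822,400 bits/s.
2,822,400 / 8 = 352,800 bytes/s.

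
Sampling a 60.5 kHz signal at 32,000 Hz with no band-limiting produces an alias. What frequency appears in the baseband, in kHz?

Nyquist = 32,000/2 = 16,000 Hz; 60,500 Hz exceeds it.
Alias = |60,500 − 2×32,000| = |60,500 − 64,000| = 3,500 Hz = 3.5 kHz.

3.5 kHz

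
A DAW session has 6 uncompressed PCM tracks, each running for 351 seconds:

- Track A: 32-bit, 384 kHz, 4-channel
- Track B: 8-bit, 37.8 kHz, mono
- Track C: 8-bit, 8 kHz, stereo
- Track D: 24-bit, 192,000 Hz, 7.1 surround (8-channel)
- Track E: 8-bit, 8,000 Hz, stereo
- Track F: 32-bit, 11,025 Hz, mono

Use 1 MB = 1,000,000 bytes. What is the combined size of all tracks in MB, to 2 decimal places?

Track A: 384,000 × 351 × 4 × 4 = 2,156,544,000 bytes.
Track B: 37,800 × 351 × 1 × 1 = 13,267,800 bytes.
Track C: 8,000 × 351 × 1 × 2 = 5,616,000 bytes.
Track D: 192,000 × 351 × 3 × 8 = 1,617,408,000 bytes.
Track E: 8,000 × 351 × 1 × 2 = 5,616,000 bytes.
Track F: 11,025 × 351 × 4 × 1 = 15,479,100 bytes.
Total = 3,813,930,900 bytes = 3813.93 MB.

3813.93 MB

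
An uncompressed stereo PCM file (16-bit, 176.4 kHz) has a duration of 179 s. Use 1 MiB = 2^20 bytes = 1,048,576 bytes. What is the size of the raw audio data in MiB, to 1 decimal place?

120.5 MiB

Bytes = 176,400 samples/s × 179 s × 2 bytes/sample × 2 ch = 126,302,400 bytes.
126,302,400 / 1,048,576 = 120.5 MiB.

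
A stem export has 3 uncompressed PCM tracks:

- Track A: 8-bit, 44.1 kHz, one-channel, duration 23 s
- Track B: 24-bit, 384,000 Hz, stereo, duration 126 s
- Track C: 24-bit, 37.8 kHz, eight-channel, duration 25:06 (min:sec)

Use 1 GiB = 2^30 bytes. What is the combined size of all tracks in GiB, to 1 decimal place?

1.5 GiB

Track A: 44,100 × 23 × 1 × 1 = 1,014,300 bytes.
Track B: 384,000 × 126 × 3 × 2 = 290,304,000 bytes.
Track C: 25:06 (min:sec) = 1,506 s; 37,800 × 1,506 × 3 × 8 = 1,366,243,200 bytes.
Total = 1,657,561,500 bytes = 1.5 GiB.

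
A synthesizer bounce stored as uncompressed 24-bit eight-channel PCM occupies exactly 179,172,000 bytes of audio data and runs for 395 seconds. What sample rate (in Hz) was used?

18,900 Hz

Bytes = sample_rate × seconds × bytes_per_sample × channels.
sample_rate = 179,172,000 / (395 × 3 × 8) = 179,172,000 / 9,480 = 18,900 Hz.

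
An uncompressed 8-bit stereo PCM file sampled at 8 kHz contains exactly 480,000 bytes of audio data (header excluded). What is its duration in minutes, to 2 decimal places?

Byte rate = 8,000 × 1 × 2 = 16,000 bytes/s.
Duration = 480,000 / 16,000 = 30 s.
30 s / 60 = 0.50 minutes.

0.50 minutes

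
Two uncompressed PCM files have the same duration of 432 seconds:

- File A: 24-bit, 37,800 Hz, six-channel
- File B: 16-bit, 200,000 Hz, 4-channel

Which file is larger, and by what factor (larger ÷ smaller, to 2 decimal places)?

File B, by a factor of 2.35

File A: 37,800 × 3 × 6 = 680,400 bytes/s.
File B: 200,000 × 2 × 4 = 1,600,000 bytes/s.
File B is larger; ratio = 691,200,000 / 293,932,800 = 2.35.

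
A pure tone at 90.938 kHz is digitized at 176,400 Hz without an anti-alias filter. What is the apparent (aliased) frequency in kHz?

Nyquist = 176,400/2 = 88,200 Hz; 90,938 Hz exceeds it.
Alias = |90,938 − 1×176,400| = |90,938 − 176,400| = 85,462 Hz = 85.462 kHz.

85.462 kHz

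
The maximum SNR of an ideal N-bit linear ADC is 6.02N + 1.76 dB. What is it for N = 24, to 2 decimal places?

146.24 dB

6.02 × 24 + 1.76 = 146.24 dB.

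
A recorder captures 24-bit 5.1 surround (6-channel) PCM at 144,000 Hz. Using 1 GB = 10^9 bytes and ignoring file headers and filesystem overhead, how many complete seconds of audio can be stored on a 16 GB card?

Uncompressed byte rate = 144,000 × 3 × 6 = 2,592,000 bytes/s.
Capacity = 16 × 1,000,000,000 = 16,000,000,000 bytes.
16,000,000,000 / 2,592,000 ≈ 6172.84 s → 6,172 seconds.

6,172 seconds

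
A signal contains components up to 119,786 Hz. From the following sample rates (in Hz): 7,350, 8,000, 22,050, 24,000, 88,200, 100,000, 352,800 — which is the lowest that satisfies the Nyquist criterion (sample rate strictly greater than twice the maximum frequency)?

Need sample rate > 2 × 119,786 = 239,572 Hz.
Lowest listed rate above 239,572 Hz is 352,800 Hz.

352,800 Hz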